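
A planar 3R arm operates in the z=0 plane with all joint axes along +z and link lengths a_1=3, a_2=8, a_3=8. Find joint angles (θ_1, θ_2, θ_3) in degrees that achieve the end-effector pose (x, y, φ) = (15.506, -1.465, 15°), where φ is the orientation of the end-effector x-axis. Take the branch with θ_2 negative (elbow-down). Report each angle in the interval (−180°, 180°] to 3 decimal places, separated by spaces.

44.994 -89.992 59.998

wrist centre = target − a_3·(cos φ, sin φ) = (7.7786, -3.5356)
cos θ_2 = (73.0066−3²−8²)/(2·3·8) = 0.0001; θ_2 = -89.9921° (elbow-down)
β = atan2(-3.5356,7.7786) = -24.4429°; ψ = atan2(-8.0000,3.0011) = -69.4370°
θ_1 = β − ψ = 44.9941°
θ_3 = φ − θ_1 − θ_2 = 59.9980° (wrapped to (-180°,180°])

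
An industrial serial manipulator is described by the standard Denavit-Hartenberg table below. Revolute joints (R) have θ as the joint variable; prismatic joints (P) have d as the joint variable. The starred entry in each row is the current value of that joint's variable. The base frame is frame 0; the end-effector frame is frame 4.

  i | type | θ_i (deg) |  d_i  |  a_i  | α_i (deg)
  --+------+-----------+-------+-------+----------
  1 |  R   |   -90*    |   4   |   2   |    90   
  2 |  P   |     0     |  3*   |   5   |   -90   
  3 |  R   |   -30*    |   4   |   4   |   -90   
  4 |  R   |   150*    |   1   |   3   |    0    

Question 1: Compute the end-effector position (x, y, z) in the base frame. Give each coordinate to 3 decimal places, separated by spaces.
after link 1: o_1 = (0.0000, -2.0000, 4.0000)
after link 2: o_2 = (-3.0000, -7.0000, 4.0000)
after link 3: o_3 = (-5.0000, -10.4641, 8.0000)
after link 4: o_4 = (-2.8349, -8.7141, 6.5000)

-2.835 -8.714 6.500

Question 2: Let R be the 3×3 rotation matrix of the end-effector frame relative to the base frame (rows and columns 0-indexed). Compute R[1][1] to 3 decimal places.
0.433

End-effector y-axis (col 1 of R) = (0.2500,0.4330,0.8660)
R[1][1] = 0.4330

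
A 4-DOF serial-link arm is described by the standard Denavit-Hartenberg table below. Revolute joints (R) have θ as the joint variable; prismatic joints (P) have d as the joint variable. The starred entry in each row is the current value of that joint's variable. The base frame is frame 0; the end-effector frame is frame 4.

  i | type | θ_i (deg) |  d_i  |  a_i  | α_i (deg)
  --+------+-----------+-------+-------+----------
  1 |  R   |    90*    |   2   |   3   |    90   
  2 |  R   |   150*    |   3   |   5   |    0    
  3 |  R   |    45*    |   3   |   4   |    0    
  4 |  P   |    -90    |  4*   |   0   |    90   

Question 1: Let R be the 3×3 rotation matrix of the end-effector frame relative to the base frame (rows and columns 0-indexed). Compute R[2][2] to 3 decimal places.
End-effector z-axis (col 2 of R) = (0.0000,0.9659,0.2588)
R[2][2] = 0.2588

0.259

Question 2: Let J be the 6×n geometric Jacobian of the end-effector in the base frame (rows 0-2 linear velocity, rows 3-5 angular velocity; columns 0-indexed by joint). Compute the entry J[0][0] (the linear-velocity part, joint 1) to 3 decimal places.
5.194

axis z_0 = ẑ; lever o_n−o_0 = (10.0000,-5.1938,3.4647)
cross product → J_v[:, 0] = (5.1938,10.0000,-0.0000)
J_ω[:, 0] = z_0
entry J[0][0] = 5.1938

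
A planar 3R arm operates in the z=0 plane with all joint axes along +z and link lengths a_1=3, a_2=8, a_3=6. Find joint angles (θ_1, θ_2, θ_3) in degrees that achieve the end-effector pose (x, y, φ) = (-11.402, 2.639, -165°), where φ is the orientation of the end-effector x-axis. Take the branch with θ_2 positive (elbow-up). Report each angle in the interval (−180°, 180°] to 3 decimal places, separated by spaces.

45.008 119.994 29.998

wrist centre = target − a_3·(cos φ, sin φ) = (-5.6064, 4.1919)
cos θ_2 = (49.0044−3²−8²)/(2·3·8) = -0.4999; θ_2 = 119.9940° (elbow-up)
β = atan2(4.1919,-5.6064) = 143.2147°; ψ = atan2(6.9286,-0.9993) = 98.2068°
θ_1 = β − ψ = 45.0079°
θ_3 = φ − θ_1 − θ_2 = 29.9981° (wrapped to (-180°,180°])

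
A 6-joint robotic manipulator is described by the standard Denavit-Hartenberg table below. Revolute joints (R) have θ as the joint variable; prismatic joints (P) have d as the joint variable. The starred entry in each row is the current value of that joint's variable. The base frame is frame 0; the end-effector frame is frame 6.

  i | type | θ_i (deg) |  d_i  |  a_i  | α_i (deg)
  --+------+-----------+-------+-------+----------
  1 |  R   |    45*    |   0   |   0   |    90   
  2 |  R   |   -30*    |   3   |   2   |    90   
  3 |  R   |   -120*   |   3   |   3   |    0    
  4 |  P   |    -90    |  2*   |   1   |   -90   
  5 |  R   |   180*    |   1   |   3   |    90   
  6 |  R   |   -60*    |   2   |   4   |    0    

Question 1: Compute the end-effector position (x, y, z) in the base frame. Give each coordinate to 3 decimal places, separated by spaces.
after link 1: o_1 = (0.0000, 0.0000, 0.0000)
after link 2: o_2 = (3.3461, -0.8966, -1.0000)
after link 3: o_3 = (-0.4703, -1.0387, -2.8481)
after link 4: o_4 = (-1.3542, -2.6297, -4.1471)
after link 5: o_5 = (-1.7424, 0.3282, -5.1962)
after link 6: o_6 = (2.5003, 1.7424, -5.1962)

2.500 1.742 -5.196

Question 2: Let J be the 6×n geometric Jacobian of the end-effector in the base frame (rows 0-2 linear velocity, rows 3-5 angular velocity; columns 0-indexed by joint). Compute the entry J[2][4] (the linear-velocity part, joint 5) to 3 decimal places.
-5.196

axis z_4 = (-0.9186,0.3062,0.2500); lever o_n−o_4 = (3.8544,4.3721,-1.0490)
cross product → J_v[:, 4] = (-1.4142,0.0000,-5.1962)
J_ω[:, 4] = z_4
entry J[2][4] = -5.1962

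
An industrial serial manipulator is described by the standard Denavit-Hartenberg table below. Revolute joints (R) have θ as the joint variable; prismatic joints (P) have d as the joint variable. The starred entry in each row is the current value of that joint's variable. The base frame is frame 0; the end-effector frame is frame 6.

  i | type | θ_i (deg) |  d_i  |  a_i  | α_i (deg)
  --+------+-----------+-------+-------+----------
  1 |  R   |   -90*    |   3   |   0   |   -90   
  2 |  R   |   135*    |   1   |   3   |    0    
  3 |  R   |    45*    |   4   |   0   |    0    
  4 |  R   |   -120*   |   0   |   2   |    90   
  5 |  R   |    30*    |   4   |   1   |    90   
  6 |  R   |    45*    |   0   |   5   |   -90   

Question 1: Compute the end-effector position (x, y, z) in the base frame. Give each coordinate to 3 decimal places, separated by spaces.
after link 1: o_1 = (0.0000, 0.0000, 3.0000)
after link 2: o_2 = (1.0000, 2.1213, 0.8787)
after link 3: o_3 = (5.0000, 2.1213, 0.8787)
after link 4: o_4 = (5.0000, 1.1213, -0.8534)
after link 5: o_5 = (5.5000, -2.7758, 0.3966)
after link 6: o_6 = (7.2678, -7.3686, -0.4873)

7.268 -7.369 -0.487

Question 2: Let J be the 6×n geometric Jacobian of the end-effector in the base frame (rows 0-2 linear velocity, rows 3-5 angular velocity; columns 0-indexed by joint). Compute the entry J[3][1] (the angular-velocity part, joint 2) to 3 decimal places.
axis z_1 = (1.0000,0.0000,0.0000); lever o_n−o_1 = (7.2678,-7.3686,-3.4873)
cross product → J_v[:, 1] = (0.0000,3.4873,-7.3686)
J_ω[:, 1] = z_1
entry J[3][1] = 1.0000

1.000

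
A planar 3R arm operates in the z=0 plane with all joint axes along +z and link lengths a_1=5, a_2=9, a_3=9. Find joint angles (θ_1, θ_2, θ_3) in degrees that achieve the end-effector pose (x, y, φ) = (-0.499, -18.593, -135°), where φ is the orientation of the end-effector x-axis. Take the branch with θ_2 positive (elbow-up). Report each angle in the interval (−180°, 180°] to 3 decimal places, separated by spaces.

-83.752 29.994 -81.242

wrist centre = target − a_3·(cos φ, sin φ) = (5.8650, -12.2290)
cos θ_2 = (183.9472−5²−9²)/(2·5·9) = 0.8661; θ_2 = 29.9938° (elbow-up)
β = atan2(-12.2290,5.8650) = -64.3780°; ψ = atan2(4.4992,12.7947) = 19.3738°
θ_1 = β − ψ = -83.7518°
θ_3 = φ − θ_1 − θ_2 = -81.2420° (wrapped to (-180°,180°])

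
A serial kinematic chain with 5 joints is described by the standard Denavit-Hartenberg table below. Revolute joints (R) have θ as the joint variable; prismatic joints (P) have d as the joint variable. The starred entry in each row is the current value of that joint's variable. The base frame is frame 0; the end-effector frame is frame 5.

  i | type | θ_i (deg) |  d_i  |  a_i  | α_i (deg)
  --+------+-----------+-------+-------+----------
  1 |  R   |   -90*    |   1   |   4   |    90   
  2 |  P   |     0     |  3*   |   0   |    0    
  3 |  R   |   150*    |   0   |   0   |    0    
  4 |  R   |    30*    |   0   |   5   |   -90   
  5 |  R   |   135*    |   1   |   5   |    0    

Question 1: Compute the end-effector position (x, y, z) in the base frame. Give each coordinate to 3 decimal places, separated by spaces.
0.536 -2.536 -0.000

after link 1: o_1 = (0.0000, -4.0000, 1.0000)
after link 2: o_2 = (-3.0000, -4.0000, 1.0000)
after link 3: o_3 = (-3.0000, -4.0000, 1.0000)
after link 4: o_4 = (-3.0000, 1.0000, 1.0000)
after link 5: o_5 = (0.5355, -2.5355, -0.0000)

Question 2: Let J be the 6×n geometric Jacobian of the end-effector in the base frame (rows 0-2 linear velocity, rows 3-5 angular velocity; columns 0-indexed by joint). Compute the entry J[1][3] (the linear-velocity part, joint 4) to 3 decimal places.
-1.000

axis z_3 = (-1.0000,-0.0000,0.0000); lever o_n−o_3 = (3.5355,1.4645,-1.0000)
cross product → J_v[:, 3] = (-0.0000,-1.0000,-1.4645)
J_ω[:, 3] = z_3
entry J[1][3] = -1.0000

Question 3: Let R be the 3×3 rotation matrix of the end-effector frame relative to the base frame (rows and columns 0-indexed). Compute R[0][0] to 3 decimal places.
End-effector x-axis (col 0 of R) = (0.7071,-0.7071,-0.0000)
R[0][0] = 0.7071

0.707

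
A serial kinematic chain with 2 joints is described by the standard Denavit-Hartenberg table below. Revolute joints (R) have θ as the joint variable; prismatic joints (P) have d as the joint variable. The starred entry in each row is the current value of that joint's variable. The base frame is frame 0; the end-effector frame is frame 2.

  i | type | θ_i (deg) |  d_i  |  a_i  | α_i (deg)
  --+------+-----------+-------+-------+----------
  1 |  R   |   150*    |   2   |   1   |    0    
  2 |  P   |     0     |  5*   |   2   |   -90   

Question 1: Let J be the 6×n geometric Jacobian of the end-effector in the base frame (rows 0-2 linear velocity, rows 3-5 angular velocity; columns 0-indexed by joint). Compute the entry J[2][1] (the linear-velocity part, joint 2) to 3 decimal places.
prismatic axis z_1 = (0.0000,0.0000,1.0000)
J_v[:, 1] = z_1; J_ω[:, 1] = (0,0,0)
entry J[2][1] = 1.0000

1.000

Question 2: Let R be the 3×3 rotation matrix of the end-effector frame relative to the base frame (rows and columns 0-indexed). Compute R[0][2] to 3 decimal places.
-0.500

End-effector z-axis (col 2 of R) = (-0.5000,-0.8660,0.0000)
R[0][2] = -0.5000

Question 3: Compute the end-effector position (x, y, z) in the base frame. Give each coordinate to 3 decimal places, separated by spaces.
after link 1: o_1 = (-0.8660, 0.5000, 2.0000)
after link 2: o_2 = (-2.5981, 1.5000, 7.0000)

-2.598 1.500 7.000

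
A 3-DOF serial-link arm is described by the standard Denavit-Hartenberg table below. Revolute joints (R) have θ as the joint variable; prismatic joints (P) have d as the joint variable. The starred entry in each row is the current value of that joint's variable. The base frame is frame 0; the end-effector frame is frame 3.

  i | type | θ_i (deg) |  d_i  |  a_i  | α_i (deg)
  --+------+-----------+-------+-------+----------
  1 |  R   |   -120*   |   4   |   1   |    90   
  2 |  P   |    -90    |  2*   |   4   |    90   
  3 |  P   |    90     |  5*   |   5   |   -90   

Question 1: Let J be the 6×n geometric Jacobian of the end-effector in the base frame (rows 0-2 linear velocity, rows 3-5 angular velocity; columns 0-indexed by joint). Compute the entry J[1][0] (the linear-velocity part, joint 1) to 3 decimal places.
-4.062

axis z_0 = ẑ; lever o_n−o_0 = (-4.0622,6.9641,-0.0000)
cross product → J_v[:, 0] = (-6.9641,-4.0622,0.0000)
J_ω[:, 0] = z_0
entry J[1][0] = -4.0622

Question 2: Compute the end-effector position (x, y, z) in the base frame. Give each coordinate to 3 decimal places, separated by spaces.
after link 1: o_1 = (-0.5000, -0.8660, 4.0000)
after link 2: o_2 = (-2.2321, 0.1340, 0.0000)
after link 3: o_3 = (-4.0622, 6.9641, -0.0000)

-4.062 6.964 -0.000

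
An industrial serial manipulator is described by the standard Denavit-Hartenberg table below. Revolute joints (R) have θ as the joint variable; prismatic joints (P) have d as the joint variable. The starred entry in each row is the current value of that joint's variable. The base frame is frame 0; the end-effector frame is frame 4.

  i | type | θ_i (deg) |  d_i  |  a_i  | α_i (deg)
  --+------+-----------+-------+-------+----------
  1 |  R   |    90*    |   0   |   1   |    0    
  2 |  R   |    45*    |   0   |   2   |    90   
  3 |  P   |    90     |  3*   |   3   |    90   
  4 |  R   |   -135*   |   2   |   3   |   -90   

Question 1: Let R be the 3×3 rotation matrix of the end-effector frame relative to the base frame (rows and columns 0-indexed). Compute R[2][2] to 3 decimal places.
End-effector z-axis (col 2 of R) = (-0.5000,-0.5000,0.7071)
R[2][2] = 0.7071

0.707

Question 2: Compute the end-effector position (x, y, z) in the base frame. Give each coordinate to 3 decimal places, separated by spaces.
after link 1: o_1 = (0.0000, 1.0000, 0.0000)
after link 2: o_2 = (-1.4142, 2.4142, 0.0000)
after link 3: o_3 = (0.7071, 4.5355, 3.0000)
after link 4: o_4 = (-2.2071, 4.4497, 0.8787)

-2.207 4.450 0.879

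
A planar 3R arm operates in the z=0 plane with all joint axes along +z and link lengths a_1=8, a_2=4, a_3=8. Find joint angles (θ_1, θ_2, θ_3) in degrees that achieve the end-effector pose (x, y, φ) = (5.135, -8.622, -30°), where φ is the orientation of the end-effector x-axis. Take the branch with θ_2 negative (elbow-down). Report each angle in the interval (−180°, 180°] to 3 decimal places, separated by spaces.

-87.407 -149.993 -152.600

wrist centre = target − a_3·(cos φ, sin φ) = (-1.7932, -4.6220)
cos θ_2 = (24.5785−8²−4²)/(2·8·4) = -0.8660; θ_2 = -149.9927° (elbow-down)
β = atan2(-4.6220,-1.7932) = -111.2048°; ψ = atan2(-2.0004,4.5362) = -23.7975°
θ_1 = β − ψ = -87.4074°
θ_3 = φ − θ_1 − θ_2 = -152.6000° (wrapped to (-180°,180°])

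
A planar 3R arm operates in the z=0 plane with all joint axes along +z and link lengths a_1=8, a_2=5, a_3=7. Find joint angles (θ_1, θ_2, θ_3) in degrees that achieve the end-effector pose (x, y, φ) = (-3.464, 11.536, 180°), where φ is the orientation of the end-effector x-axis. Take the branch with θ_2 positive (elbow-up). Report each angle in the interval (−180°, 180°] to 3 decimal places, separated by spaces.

55.924 44.986 79.090

wrist centre = target − a_3·(cos φ, sin φ) = (3.5360, 11.5360)
cos θ_2 = (145.5826−8²−5²)/(2·8·5) = 0.7073; θ_2 = 44.9858° (elbow-up)
β = atan2(11.5360,3.5360) = 72.9587°; ψ = atan2(3.5347,11.5364) = 17.0346°
θ_1 = β − ψ = 55.9241°
θ_3 = φ − θ_1 − θ_2 = 79.0901° (wrapped to (-180°,180°])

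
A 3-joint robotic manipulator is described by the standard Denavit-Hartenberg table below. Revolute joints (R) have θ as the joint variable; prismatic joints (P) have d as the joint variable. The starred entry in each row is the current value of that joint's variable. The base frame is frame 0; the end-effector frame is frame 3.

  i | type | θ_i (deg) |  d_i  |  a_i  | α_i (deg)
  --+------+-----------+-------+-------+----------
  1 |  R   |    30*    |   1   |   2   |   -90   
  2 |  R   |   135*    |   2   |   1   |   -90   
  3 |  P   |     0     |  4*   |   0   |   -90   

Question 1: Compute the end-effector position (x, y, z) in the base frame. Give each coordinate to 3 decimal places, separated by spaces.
after link 1: o_1 = (1.7321, 1.0000, 1.0000)
after link 2: o_2 = (0.1197, 2.3785, 0.2929)
after link 3: o_3 = (-2.3298, 0.9643, 3.1213)

-2.330 0.964 3.121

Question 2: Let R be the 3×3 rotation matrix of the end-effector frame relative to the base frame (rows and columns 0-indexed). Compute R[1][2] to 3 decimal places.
End-effector z-axis (col 2 of R) = (0.5000,-0.8660,0.0000)
R[1][2] = -0.8660

-0.866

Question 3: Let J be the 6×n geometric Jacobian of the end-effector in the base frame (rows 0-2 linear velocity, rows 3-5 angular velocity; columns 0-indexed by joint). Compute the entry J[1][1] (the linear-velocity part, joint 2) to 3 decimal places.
axis z_1 = (-0.5000,0.8660,0.0000); lever o_n−o_1 = (-4.0619,-0.0357,2.1213)
cross product → J_v[:, 1] = (1.8371,1.0607,3.5355)
J_ω[:, 1] = z_1
entry J[1][1] = 1.0607

1.061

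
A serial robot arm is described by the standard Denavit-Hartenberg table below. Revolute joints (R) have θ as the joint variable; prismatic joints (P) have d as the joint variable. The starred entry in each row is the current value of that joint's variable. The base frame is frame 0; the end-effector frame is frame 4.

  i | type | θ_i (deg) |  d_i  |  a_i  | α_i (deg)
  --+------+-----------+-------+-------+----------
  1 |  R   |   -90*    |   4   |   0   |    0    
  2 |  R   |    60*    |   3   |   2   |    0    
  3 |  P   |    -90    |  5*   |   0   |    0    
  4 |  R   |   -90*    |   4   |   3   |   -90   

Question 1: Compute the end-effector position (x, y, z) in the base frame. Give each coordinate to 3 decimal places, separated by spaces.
-0.866 0.500 16.000

after link 1: o_1 = (0.0000, 0.0000, 4.0000)
after link 2: o_2 = (1.7321, -1.0000, 7.0000)
after link 3: o_3 = (1.7321, -1.0000, 12.0000)
after link 4: o_4 = (-0.8660, 0.5000, 16.0000)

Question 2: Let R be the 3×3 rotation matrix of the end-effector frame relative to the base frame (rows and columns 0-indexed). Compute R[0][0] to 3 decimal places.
End-effector x-axis (col 0 of R) = (-0.8660,0.5000,0.0000)
R[0][0] = -0.8660

-0.866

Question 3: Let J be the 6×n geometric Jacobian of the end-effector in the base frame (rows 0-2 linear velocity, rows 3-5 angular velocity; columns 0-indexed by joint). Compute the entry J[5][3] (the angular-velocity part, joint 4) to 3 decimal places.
1.000

axis z_3 = (0.0000,0.0000,1.0000); lever o_n−o_3 = (-2.5981,1.5000,4.0000)
cross product → J_v[:, 3] = (-1.5000,-2.5981,0.0000)
J_ω[:, 3] = z_3
entry J[5][3] = 1.0000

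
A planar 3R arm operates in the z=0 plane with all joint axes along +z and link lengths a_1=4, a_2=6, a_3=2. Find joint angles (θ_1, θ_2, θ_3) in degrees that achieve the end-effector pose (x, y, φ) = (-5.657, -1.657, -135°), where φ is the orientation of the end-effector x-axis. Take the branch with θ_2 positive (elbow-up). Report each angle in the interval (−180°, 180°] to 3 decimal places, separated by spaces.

90.004 134.998 -0.002

wrist centre = target − a_3·(cos φ, sin φ) = (-4.2428, -0.2428)
cos θ_2 = (18.0602−4²−6²)/(2·4·6) = -0.7071; θ_2 = 134.9978° (elbow-up)
β = atan2(-0.2428,-4.2428) = -176.7249°; ψ = atan2(4.2428,-0.2425) = 93.2709°
θ_1 = β − ψ = -269.9958°
θ_3 = φ − θ_1 − θ_2 = -0.0020° (wrapped to (-180°,180°])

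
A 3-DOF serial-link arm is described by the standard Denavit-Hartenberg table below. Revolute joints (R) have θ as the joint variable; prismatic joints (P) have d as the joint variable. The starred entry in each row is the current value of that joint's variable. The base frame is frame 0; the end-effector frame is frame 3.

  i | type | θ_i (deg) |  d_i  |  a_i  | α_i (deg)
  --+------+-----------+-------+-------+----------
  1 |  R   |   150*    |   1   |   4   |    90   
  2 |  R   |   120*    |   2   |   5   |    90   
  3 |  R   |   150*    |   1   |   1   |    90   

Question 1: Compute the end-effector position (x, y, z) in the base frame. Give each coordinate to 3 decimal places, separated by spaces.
after link 1: o_1 = (-3.4641, 2.0000, 1.0000)
after link 2: o_2 = (-0.2990, 2.4821, 5.3301)
after link 3: o_3 = (-1.1740, 3.5646, 5.0801)

-1.174 3.565 5.080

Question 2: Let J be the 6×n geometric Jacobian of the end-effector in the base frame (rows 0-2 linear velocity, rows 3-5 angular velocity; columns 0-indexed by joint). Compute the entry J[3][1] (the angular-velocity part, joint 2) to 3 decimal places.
axis z_1 = (0.5000,0.8660,0.0000); lever o_n−o_1 = (2.2901,1.5646,4.0801)
cross product → J_v[:, 1] = (3.5335,-2.0401,-1.2010)
J_ω[:, 1] = z_1
entry J[3][1] = 0.5000

0.500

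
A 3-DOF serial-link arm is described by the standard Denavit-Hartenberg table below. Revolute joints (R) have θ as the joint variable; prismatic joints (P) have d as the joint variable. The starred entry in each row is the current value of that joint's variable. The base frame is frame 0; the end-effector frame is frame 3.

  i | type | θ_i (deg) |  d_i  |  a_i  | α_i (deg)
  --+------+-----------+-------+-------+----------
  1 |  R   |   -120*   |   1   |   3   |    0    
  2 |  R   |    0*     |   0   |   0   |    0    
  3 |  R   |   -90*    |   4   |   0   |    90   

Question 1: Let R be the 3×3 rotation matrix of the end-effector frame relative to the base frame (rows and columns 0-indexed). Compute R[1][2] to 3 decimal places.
0.866

End-effector z-axis (col 2 of R) = (0.5000,0.8660,0.0000)
R[1][2] = 0.8660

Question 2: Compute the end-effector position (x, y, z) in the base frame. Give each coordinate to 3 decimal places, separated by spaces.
-1.500 -2.598 5.000

after link 1: o_1 = (-1.5000, -2.5981, 1.0000)
after link 2: o_2 = (-1.5000, -2.5981, 1.0000)
after link 3: o_3 = (-1.5000, -2.5981, 5.0000)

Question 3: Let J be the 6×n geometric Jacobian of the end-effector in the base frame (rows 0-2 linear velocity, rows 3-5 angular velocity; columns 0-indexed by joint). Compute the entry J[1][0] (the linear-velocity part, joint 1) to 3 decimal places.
axis z_0 = ẑ; lever o_n−o_0 = (-1.5000,-2.5981,5.0000)
cross product → J_v[:, 0] = (2.5981,-1.5000,0.0000)
J_ω[:, 0] = z_0
entry J[1][0] = -1.5000

-1.500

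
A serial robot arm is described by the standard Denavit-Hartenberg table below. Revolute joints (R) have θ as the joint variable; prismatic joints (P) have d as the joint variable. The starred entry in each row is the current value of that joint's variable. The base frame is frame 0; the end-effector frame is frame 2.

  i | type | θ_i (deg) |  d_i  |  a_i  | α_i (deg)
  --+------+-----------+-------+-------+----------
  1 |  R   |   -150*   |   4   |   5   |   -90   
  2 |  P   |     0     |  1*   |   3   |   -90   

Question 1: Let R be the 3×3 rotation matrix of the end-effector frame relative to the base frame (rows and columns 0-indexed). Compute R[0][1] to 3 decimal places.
-0.500

End-effector y-axis (col 1 of R) = (-0.5000,0.8660,-0.0000)
R[0][1] = -0.5000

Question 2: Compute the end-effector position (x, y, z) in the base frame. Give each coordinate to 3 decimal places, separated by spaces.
-6.428 -4.866 4.000

after link 1: o_1 = (-4.3301, -2.5000, 4.0000)
after link 2: o_2 = (-6.4282, -4.8660, 4.0000)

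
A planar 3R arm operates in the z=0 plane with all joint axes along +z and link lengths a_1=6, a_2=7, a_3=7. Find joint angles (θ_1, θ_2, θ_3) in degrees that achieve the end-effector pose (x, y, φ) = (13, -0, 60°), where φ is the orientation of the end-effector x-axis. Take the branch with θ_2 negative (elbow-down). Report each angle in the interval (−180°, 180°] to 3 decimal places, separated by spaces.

0.000 -60.000 120.000

wrist centre = target − a_3·(cos φ, sin φ) = (9.5000, -6.0622)
cos θ_2 = (127.0000−6²−7²)/(2·6·7) = 0.5000; θ_2 = -60.0000° (elbow-down)
β = atan2(-6.0622,9.5000) = -32.5429°; ψ = atan2(-6.0622,9.5000) = -32.5429°
θ_1 = β − ψ = 0.0000°
θ_3 = φ − θ_1 − θ_2 = 120.0000° (wrapped to (-180°,180°])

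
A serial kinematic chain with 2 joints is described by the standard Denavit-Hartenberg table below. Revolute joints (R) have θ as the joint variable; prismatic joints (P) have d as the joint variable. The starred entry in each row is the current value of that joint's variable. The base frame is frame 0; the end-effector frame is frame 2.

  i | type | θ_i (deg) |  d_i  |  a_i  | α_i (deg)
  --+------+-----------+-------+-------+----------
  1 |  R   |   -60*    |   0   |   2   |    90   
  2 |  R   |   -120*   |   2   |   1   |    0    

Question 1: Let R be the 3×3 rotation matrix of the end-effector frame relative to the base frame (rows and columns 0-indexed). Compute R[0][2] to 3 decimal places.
-0.866

End-effector z-axis (col 2 of R) = (-0.8660,-0.5000,0.0000)
R[0][2] = -0.8660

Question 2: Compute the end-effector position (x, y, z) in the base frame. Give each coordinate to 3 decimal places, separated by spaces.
-0.982 -2.299 -0.866

after link 1: o_1 = (1.0000, -1.7321, 0.0000)
after link 2: o_2 = (-0.9821, -2.2990, -0.8660)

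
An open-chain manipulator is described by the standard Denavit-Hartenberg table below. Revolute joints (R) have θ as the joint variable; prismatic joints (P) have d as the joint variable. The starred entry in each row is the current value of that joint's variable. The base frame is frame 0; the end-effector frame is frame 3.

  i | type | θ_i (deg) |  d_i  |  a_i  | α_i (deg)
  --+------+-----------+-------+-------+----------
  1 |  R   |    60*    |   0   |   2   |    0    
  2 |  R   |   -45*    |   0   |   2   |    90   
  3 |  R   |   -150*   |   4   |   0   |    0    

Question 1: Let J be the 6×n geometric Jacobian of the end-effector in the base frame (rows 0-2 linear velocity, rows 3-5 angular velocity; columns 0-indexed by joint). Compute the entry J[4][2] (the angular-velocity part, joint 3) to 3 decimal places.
axis z_2 = (0.2588,-0.9659,0.0000); lever o_n−o_2 = (1.0353,-3.8637,0.0000)
cross product → J_v[:, 2] = (0.0000,0.0000,0.0000)
J_ω[:, 2] = z_2
entry J[4][2] = -0.9659

-0.966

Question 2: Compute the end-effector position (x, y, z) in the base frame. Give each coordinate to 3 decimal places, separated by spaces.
3.967 -1.614 0.000

after link 1: o_1 = (1.0000, 1.7321, 0.0000)
after link 2: o_2 = (2.9319, 2.2497, 0.0000)
after link 3: o_3 = (3.9671, -1.6140, 0.0000)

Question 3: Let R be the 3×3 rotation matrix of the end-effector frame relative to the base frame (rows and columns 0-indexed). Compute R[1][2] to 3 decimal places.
End-effector z-axis (col 2 of R) = (0.2588,-0.9659,0.0000)
R[1][2] = -0.9659

-0.966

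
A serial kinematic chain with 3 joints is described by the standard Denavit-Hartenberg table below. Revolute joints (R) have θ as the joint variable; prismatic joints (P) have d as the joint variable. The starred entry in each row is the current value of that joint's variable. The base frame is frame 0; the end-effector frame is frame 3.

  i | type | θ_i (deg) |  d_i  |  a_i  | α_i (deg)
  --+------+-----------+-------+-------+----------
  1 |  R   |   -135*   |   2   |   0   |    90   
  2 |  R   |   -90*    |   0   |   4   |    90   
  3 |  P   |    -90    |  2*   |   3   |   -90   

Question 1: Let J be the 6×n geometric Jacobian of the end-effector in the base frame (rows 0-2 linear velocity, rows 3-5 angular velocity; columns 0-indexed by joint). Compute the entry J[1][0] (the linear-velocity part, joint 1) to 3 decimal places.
axis z_0 = ẑ; lever o_n−o_0 = (3.5355,-0.7071,-2.0000)
cross product → J_v[:, 0] = (0.7071,3.5355,-0.0000)
J_ω[:, 0] = z_0
entry J[1][0] = 3.5355

3.536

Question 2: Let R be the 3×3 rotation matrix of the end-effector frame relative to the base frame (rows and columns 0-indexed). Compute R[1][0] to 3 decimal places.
-0.707

End-effector x-axis (col 0 of R) = (0.7071,-0.7071,-0.0000)
R[1][0] = -0.7071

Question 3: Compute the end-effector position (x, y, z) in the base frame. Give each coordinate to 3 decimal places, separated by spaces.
3.536 -0.707 -2.000

after link 1: o_1 = (0.0000, 0.0000, 2.0000)
after link 2: o_2 = (-0.0000, -0.0000, -2.0000)
after link 3: o_3 = (3.5355, -0.7071, -2.0000)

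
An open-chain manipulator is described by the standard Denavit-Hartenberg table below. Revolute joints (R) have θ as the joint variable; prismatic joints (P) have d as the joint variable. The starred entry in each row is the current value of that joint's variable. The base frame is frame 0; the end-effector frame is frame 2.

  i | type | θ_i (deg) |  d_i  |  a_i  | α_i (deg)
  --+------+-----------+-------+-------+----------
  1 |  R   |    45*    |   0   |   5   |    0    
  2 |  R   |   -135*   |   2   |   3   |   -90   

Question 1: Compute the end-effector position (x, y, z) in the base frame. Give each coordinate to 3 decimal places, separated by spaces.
after link 1: o_1 = (3.5355, 3.5355, 0.0000)
after link 2: o_2 = (3.5355, 0.5355, 2.0000)

3.536 0.536 2.000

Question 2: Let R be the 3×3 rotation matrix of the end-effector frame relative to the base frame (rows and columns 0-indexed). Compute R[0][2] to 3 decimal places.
End-effector z-axis (col 2 of R) = (1.0000,0.0000,0.0000)
R[0][2] = 1.0000

1.000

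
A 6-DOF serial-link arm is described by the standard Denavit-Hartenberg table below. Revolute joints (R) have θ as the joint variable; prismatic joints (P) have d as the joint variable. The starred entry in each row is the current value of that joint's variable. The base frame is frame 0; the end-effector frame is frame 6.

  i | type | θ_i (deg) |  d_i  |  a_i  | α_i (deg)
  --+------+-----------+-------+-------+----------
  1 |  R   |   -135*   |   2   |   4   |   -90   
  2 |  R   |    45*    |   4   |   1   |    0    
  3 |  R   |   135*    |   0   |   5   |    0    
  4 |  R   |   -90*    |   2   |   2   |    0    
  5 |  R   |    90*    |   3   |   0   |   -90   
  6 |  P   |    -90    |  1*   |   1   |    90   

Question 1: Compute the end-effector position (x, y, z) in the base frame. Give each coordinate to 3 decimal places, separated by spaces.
after link 1: o_1 = (-2.8284, -2.8284, 2.0000)
after link 2: o_2 = (-0.5000, -6.1569, 1.2929)
after link 3: o_3 = (3.0355, -2.6213, 1.2929)
after link 4: o_4 = (4.4497, -4.0355, -0.7071)
after link 5: o_5 = (6.5711, -6.1569, -0.7071)
after link 6: o_6 = (7.2782, -6.8640, 0.2929)

7.278 -6.864 0.293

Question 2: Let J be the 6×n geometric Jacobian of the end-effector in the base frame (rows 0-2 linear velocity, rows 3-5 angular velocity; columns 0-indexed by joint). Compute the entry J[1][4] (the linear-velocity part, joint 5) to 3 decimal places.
axis z_4 = (0.7071,-0.7071,0.0000); lever o_n−o_4 = (2.8284,-2.8284,1.0000)
cross product → J_v[:, 4] = (-0.7071,-0.7071,0.0000)
J_ω[:, 4] = z_4
entry J[1][4] = -0.7071

-0.707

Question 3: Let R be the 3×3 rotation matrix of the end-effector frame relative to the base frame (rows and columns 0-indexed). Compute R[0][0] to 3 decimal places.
End-effector x-axis (col 0 of R) = (0.7071,-0.7071,-0.0000)
R[0][0] = 0.7071

0.707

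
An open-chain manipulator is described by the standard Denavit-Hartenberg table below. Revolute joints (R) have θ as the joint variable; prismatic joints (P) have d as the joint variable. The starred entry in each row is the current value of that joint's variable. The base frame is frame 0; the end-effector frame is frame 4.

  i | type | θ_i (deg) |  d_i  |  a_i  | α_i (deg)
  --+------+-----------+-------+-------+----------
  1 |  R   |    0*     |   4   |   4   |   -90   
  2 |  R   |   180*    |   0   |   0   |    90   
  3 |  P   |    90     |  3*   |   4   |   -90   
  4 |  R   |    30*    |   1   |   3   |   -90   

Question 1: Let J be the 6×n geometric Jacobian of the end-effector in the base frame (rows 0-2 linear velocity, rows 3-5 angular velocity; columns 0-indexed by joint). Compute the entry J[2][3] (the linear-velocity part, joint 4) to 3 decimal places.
axis z_3 = (1.0000,0.0000,0.0000); lever o_n−o_3 = (1.0000,2.5981,1.5000)
cross product → J_v[:, 3] = (-0.0000,-1.5000,2.5981)
J_ω[:, 3] = z_3
entry J[2][3] = 2.5981

2.598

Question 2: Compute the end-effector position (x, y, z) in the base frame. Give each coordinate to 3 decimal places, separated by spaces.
after link 1: o_1 = (4.0000, 0.0000, 4.0000)
after link 2: o_2 = (4.0000, 0.0000, 4.0000)
after link 3: o_3 = (4.0000, 4.0000, 1.0000)
after link 4: o_4 = (5.0000, 6.5981, 2.5000)

5.000 6.598 2.500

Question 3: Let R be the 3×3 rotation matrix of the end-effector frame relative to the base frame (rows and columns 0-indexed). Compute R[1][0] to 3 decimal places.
End-effector x-axis (col 0 of R) = (-0.0000,0.8660,0.5000)
R[1][0] = 0.8660

0.866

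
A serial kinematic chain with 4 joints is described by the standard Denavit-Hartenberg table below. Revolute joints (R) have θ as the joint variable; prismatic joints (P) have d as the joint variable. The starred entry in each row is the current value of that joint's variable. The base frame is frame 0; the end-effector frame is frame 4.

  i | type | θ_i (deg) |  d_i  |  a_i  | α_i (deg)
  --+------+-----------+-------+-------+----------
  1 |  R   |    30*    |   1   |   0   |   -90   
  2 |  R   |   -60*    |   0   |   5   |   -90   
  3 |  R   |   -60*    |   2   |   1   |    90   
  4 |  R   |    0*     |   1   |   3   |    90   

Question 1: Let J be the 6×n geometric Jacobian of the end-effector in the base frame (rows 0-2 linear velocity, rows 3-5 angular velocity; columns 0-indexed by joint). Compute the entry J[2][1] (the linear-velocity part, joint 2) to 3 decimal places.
axis z_1 = (-0.5000,0.8660,0.0000); lever o_n−o_1 = (2.1740,5.8325,4.3122)
cross product → J_v[:, 1] = (3.7345,2.1561,-4.7990)
J_ω[:, 1] = z_1
entry J[2][1] = -4.7990

-4.799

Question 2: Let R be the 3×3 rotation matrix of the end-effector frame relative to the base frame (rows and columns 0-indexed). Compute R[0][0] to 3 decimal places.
End-effector x-axis (col 0 of R) = (-0.2165,0.8750,0.4330)
R[0][0] = -0.2165

-0.217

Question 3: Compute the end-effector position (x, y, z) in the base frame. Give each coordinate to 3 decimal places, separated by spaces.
2.174 5.833 5.312

after link 1: o_1 = (0.0000, 0.0000, 1.0000)
after link 2: o_2 = (2.1651, 1.2500, 5.3301)
after link 3: o_3 = (3.4486, 2.9910, 4.7631)
after link 4: o_4 = (2.1740, 5.8325, 5.3122)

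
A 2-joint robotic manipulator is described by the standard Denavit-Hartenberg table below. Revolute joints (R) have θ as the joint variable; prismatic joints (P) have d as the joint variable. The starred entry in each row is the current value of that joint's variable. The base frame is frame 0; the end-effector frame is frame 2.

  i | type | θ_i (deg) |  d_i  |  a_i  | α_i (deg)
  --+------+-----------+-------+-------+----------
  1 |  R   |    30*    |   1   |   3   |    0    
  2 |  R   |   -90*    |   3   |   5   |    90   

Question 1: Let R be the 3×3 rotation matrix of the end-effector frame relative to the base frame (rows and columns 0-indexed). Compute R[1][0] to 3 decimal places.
End-effector x-axis (col 0 of R) = (0.5000,-0.8660,0.0000)
R[1][0] = -0.8660

-0.866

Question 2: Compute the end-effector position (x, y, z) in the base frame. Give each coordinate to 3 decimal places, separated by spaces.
after link 1: o_1 = (2.5981, 1.5000, 1.0000)
after link 2: o_2 = (5.0981, -2.8301, 4.0000)

5.098 -2.830 4.000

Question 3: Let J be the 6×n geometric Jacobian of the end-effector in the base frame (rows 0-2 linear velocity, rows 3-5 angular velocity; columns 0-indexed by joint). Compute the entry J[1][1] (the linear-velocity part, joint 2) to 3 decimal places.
2.500

axis z_1 = (0.0000,0.0000,1.0000); lever o_n−o_1 = (2.5000,-4.3301,3.0000)
cross product → J_v[:, 1] = (4.3301,2.5000,-0.0000)
J_ω[:, 1] = z_1
entry J[1][1] = 2.5000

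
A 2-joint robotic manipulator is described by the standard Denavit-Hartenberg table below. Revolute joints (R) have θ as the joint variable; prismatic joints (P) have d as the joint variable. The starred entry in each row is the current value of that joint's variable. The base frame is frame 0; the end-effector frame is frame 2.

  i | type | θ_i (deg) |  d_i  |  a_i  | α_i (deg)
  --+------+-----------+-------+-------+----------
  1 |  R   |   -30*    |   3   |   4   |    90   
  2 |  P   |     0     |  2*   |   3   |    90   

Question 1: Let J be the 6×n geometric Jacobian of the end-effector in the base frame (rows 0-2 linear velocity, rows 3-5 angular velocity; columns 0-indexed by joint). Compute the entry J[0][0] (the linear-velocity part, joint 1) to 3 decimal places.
5.232

axis z_0 = ẑ; lever o_n−o_0 = (5.0622,-5.2321,3.0000)
cross product → J_v[:, 0] = (5.2321,5.0622,-0.0000)
J_ω[:, 0] = z_0
entry J[0][0] = 5.2321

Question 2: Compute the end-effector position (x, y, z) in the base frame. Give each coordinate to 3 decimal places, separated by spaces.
5.062 -5.232 3.000

after link 1: o_1 = (3.4641, -2.0000, 3.0000)
after link 2: o_2 = (5.0622, -5.2321, 3.0000)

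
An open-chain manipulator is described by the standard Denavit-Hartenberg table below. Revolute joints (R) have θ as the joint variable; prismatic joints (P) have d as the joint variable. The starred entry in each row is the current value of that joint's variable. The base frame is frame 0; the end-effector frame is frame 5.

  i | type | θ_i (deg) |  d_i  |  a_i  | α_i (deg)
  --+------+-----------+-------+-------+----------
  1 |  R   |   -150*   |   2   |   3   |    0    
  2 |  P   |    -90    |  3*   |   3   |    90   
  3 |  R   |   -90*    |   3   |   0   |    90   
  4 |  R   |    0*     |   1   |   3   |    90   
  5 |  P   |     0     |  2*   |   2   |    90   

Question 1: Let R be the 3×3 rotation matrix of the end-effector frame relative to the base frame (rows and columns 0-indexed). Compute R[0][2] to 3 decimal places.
End-effector z-axis (col 2 of R) = (-0.5000,0.8660,0.0000)
R[0][2] = -0.5000

-0.500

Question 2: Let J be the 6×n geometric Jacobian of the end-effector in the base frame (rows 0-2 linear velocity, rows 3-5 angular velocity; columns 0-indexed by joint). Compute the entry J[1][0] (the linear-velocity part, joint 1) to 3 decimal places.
axis z_0 = ẑ; lever o_n−o_0 = (-2.7321,0.7321,-0.0000)
cross product → J_v[:, 0] = (-0.7321,-2.7321,0.0000)
J_ω[:, 0] = z_0
entry J[1][0] = -2.7321

-2.732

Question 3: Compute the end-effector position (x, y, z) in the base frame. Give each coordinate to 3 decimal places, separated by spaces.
-2.732 0.732 -0.000

after link 1: o_1 = (-2.5981, -1.5000, 2.0000)
after link 2: o_2 = (-4.0981, 1.0981, 5.0000)
after link 3: o_3 = (-1.5000, 2.5981, 5.0000)
after link 4: o_4 = (-1.0000, 1.7321, 2.0000)
after link 5: o_5 = (-2.7321, 0.7321, -0.0000)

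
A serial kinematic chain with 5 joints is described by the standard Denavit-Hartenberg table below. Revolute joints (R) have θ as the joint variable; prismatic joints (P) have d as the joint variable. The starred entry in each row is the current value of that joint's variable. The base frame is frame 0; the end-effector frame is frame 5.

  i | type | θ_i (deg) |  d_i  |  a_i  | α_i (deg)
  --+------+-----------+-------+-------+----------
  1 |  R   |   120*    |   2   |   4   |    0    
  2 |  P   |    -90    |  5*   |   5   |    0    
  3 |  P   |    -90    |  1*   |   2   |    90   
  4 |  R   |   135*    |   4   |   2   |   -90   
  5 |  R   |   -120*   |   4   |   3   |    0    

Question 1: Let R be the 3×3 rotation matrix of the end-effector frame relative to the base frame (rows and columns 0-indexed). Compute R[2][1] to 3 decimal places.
0.612

End-effector y-axis (col 1 of R) = (-0.7392,0.2803,0.6124)
R[2][1] = 0.6124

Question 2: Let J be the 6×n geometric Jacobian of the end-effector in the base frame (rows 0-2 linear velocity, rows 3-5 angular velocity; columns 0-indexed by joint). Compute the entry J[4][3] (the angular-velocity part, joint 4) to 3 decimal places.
-0.500

axis z_3 = (-0.8660,-0.5000,0.0000); lever o_n−o_3 = (-7.3051,-0.5434,-2.4749)
cross product → J_v[:, 3] = (1.2374,-2.1433,-3.1820)
J_ω[:, 3] = z_3
entry J[4][3] = -0.5000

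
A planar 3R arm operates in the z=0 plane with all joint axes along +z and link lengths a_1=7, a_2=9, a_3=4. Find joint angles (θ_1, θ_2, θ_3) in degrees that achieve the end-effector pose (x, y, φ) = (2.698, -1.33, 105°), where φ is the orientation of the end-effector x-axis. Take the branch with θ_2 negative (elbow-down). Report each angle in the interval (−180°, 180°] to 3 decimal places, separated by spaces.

29.997 -134.995 -150.002

wrist centre = target − a_3·(cos φ, sin φ) = (3.7333, -5.1937)
cos θ_2 = (40.9119−7²−9²)/(2·7·9) = -0.7070; θ_2 = -134.9953° (elbow-down)
β = atan2(-5.1937,3.7333) = -54.2911°; ψ = atan2(-6.3645,0.6366) = -84.2884°
θ_1 = β − ψ = 29.9973°
θ_3 = φ − θ_1 − θ_2 = -150.0020° (wrapped to (-180°,180°])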